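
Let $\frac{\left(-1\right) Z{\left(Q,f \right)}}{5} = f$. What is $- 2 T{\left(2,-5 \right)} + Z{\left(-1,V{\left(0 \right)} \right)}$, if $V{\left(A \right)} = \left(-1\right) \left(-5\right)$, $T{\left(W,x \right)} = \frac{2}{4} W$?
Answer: $-27$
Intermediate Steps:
$T{\left(W,x \right)} = \frac{W}{2}$ ($T{\left(W,x \right)} = 2 \cdot \frac{1}{4} W = \frac{W}{2}$)
$V{\left(A \right)} = 5$
$Z{\left(Q,f \right)} = - 5 f$
$- 2 T{\left(2,-5 \right)} + Z{\left(-1,V{\left(0 \right)} \right)} = - 2 \cdot \frac{1}{2} \cdot 2 - 25 = \left(-2\right) 1 - 25 = -2 - 25 = -27$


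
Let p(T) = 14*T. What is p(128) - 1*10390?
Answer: -8598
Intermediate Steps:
p(128) - 1*10390 = 14*128 - 1*10390 = 1792 - 10390 = -8598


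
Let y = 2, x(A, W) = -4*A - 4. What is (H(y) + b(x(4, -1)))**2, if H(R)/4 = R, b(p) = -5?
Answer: 9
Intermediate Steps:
x(A, W) = -4 - 4*A
H(R) = 4*R
(H(y) + b(x(4, -1)))**2 = (4*2 - 5)**2 = (8 - 5)**2 = 3**2 = 9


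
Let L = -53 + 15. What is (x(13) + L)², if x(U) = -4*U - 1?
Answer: 8281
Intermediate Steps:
x(U) = -1 - 4*U
L = -38
(x(13) + L)² = ((-1 - 4*13) - 38)² = ((-1 - 52) - 38)² = (-53 - 38)² = (-91)² = 8281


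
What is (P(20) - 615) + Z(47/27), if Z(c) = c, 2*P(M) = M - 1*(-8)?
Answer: -16180/27 ≈ -599.26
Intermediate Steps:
P(M) = 4 + M/2 (P(M) = (M - 1*(-8))/2 = (M + 8)/2 = (8 + M)/2 = 4 + M/2)
(P(20) - 615) + Z(47/27) = ((4 + (½)*20) - 615) + 47/27 = ((4 + 10) - 615) + 47*(1/27) = (14 - 615) + 47/27 = -601 + 47/27 = -16180/27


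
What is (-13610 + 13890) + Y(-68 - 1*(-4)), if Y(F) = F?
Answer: 216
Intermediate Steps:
(-13610 + 13890) + Y(-68 - 1*(-4)) = (-13610 + 13890) + (-68 - 1*(-4)) = 280 + (-68 + 4) = 280 - 64 = 216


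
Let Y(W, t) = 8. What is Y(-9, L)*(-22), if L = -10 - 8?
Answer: -176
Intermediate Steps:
L = -18
Y(-9, L)*(-22) = 8*(-22) = -176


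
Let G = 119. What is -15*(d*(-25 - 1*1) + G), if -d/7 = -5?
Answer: 11865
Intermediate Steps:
d = 35 (d = -7*(-5) = 35)
-15*(d*(-25 - 1*1) + G) = -15*(35*(-25 - 1*1) + 119) = -15*(35*(-25 - 1) + 119) = -15*(35*(-26) + 119) = -15*(-910 + 119) = -15*(-791) = 11865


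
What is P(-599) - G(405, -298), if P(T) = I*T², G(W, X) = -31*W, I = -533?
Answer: -191228378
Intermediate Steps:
P(T) = -533*T²
P(-599) - G(405, -298) = -533*(-599)² - (-31)*405 = -533*358801 - 1*(-12555) = -191240933 + 12555 = -191228378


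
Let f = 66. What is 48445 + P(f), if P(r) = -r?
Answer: 48379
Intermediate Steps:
48445 + P(f) = 48445 - 1*66 = 48445 - 66 = 48379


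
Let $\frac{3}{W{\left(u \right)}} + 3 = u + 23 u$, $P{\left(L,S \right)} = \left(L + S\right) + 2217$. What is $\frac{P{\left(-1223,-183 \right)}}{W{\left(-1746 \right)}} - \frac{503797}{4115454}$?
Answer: $- \frac{6660485512969}{587922} \approx -1.1329 \cdot 10^{7}$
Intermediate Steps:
$P{\left(L,S \right)} = 2217 + L + S$
$W{\left(u \right)} = \frac{3}{-3 + 24 u}$ ($W{\left(u \right)} = \frac{3}{-3 + \left(u + 23 u\right)} = \frac{3}{-3 + 24 u}$)
$\frac{P{\left(-1223,-183 \right)}}{W{\left(-1746 \right)}} - \frac{503797}{4115454} = \frac{2217 - 1223 - 183}{\frac{1}{-1 + 8 \left(-1746\right)}} - \frac{503797}{4115454} = \frac{811}{\frac{1}{-1 - 13968}} - \frac{71971}{587922} = \frac{811}{\frac{1}{-13969}} - \frac{71971}{587922} = \frac{811}{- \frac{1}{13969}} - \frac{71971}{587922} = 811 \left(-13969\right) - \frac{71971}{587922} = -11328859 - \frac{71971}{587922} = - \frac{6660485512969}{587922}$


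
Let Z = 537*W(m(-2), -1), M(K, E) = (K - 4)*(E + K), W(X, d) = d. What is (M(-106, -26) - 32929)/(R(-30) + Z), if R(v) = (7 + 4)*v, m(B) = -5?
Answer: 18409/867 ≈ 21.233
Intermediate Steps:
M(K, E) = (-4 + K)*(E + K)
R(v) = 11*v
Z = -537 (Z = 537*(-1) = -537)
(M(-106, -26) - 32929)/(R(-30) + Z) = (((-106)² - 4*(-26) - 4*(-106) - 26*(-106)) - 32929)/(11*(-30) - 537) = ((11236 + 104 + 424 + 2756) - 32929)/(-330 - 537) = (14520 - 32929)/(-867) = -18409*(-1/867) = 18409/867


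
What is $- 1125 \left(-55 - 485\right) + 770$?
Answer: $608270$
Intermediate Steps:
$- 1125 \left(-55 - 485\right) + 770 = \left(-1125\right) \left(-540\right) + 770 = 607500 + 770 = 608270$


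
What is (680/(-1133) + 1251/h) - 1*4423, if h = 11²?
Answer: -55002476/12463 ≈ -4413.3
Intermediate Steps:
h = 121
(680/(-1133) + 1251/h) - 1*4423 = (680/(-1133) + 1251/121) - 1*4423 = (680*(-1/1133) + 1251*(1/121)) - 4423 = (-680/1133 + 1251/121) - 4423 = 121373/12463 - 4423 = -55002476/12463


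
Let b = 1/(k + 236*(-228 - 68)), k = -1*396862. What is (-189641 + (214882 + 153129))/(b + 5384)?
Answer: 83248489660/2512809711 ≈ 33.130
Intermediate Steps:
k = -396862
b = -1/466718 (b = 1/(-396862 + 236*(-228 - 68)) = 1/(-396862 + 236*(-296)) = 1/(-396862 - 69856) = 1/(-466718) = -1/466718 ≈ -2.1426e-6)
(-189641 + (214882 + 153129))/(b + 5384) = (-189641 + (214882 + 153129))/(-1/466718 + 5384) = (-189641 + 368011)/(2512809711/466718) = 178370*(466718/2512809711) = 83248489660/2512809711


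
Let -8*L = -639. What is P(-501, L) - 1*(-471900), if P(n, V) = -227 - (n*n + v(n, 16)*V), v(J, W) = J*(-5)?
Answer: 164681/8 ≈ 20585.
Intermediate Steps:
v(J, W) = -5*J
L = 639/8 (L = -⅛*(-639) = 639/8 ≈ 79.875)
P(n, V) = -227 - n² + 5*V*n (P(n, V) = -227 - (n*n + (-5*n)*V) = -227 - (n² - 5*V*n) = -227 + (-n² + 5*V*n) = -227 - n² + 5*V*n)
P(-501, L) - 1*(-471900) = (-227 - 1*(-501)² + 5*(639/8)*(-501)) - 1*(-471900) = (-227 - 1*251001 - 1600695/8) + 471900 = (-227 - 251001 - 1600695/8) + 471900 = -3610519/8 + 471900 = 164681/8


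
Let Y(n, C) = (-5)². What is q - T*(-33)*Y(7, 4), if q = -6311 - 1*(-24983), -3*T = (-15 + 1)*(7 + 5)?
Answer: 64872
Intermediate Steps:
T = 56 (T = -(-15 + 1)*(7 + 5)/3 = -(-14)*12/3 = -⅓*(-168) = 56)
Y(n, C) = 25
q = 18672 (q = -6311 + 24983 = 18672)
q - T*(-33)*Y(7, 4) = 18672 - 56*(-33)*25 = 18672 - (-1848)*25 = 18672 - 1*(-46200) = 18672 + 46200 = 64872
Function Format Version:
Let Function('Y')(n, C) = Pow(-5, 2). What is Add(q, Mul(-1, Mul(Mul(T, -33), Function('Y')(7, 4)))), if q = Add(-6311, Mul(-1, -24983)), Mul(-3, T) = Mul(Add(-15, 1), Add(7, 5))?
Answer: 64872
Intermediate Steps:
T = 56 (T = Mul(Rational(-1, 3), Mul(Add(-15, 1), Add(7, 5))) = Mul(Rational(-1, 3), Mul(-14, 12)) = Mul(Rational(-1, 3), -168) = 56)
Function('Y')(n, C) = 25
q = 18672 (q = Add(-6311, 24983) = 18672)
Add(q, Mul(-1, Mul(Mul(T, -33), Function('Y')(7, 4)))) = Add(18672, Mul(-1, Mul(Mul(56, -33), 25))) = Add(18672, Mul(-1, Mul(-1848, 25))) = Add(18672, Mul(-1, -46200)) = Add(18672, 46200) = 64872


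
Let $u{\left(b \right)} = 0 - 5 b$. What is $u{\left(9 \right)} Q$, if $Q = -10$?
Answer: $450$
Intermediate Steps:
$u{\left(b \right)} = - 5 b$
$u{\left(9 \right)} Q = \left(-5\right) 9 \left(-10\right) = \left(-45\right) \left(-10\right) = 450$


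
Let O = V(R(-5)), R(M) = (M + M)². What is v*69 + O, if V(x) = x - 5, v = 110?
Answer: 7685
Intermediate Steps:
R(M) = 4*M² (R(M) = (2*M)² = 4*M²)
V(x) = -5 + x
O = 95 (O = -5 + 4*(-5)² = -5 + 4*25 = -5 + 100 = 95)
v*69 + O = 110*69 + 95 = 7590 + 95 = 7685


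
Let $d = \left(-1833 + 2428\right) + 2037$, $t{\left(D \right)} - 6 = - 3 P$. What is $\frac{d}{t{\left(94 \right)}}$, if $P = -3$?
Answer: $\frac{2632}{15} \approx 175.47$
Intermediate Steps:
$t{\left(D \right)} = 15$ ($t{\left(D \right)} = 6 - -9 = 6 + 9 = 15$)
$d = 2632$ ($d = 595 + 2037 = 2632$)
$\frac{d}{t{\left(94 \right)}} = \frac{2632}{15}$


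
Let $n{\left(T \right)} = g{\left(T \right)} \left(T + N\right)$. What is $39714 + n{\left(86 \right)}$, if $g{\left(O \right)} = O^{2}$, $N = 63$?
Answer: $1141718$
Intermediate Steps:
$n{\left(T \right)} = T^{2} \left(63 + T\right)$ ($n{\left(T \right)} = T^{2} \left(T + 63\right) = T^{2} \left(63 + T\right)$)
$39714 + n{\left(86 \right)} = 39714 + 86^{2} \left(63 + 86\right) = 39714 + 7396 \cdot 149 = 39714 + 1102004 = 1141718$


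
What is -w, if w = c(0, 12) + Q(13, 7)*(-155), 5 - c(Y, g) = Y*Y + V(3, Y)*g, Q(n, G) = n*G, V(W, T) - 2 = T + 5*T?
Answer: 14124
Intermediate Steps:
V(W, T) = 2 + 6*T (V(W, T) = 2 + (T + 5*T) = 2 + 6*T)
Q(n, G) = G*n
c(Y, g) = 5 - Y² - g*(2 + 6*Y) (c(Y, g) = 5 - (Y*Y + (2 + 6*Y)*g) = 5 - (Y² + g*(2 + 6*Y)) = 5 + (-Y² - g*(2 + 6*Y)) = 5 - Y² - g*(2 + 6*Y))
w = -14124 (w = (5 - 1*0² - 2*12*(1 + 3*0)) + (7*13)*(-155) = (5 - 1*0 - 2*12*(1 + 0)) + 91*(-155) = (5 + 0 - 2*12*1) - 14105 = (5 + 0 - 24) - 14105 = -19 - 14105 = -14124)
-w = -1*(-14124) = 14124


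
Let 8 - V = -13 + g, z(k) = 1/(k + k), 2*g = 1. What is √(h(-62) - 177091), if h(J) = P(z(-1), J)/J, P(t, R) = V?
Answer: 15*I*√3025507/62 ≈ 420.82*I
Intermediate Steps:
g = ½ (g = (½)*1 = ½ ≈ 0.50000)
z(k) = 1/(2*k)
V = 41/2 (V = 8 - (-13 + ½) = 8 - 1*(-25/2) = 8 + 25/2 = 41/2 ≈ 20.500)
P(t, R) = 41/2
h(J) = 41/(2*J)
√(h(-62) - 177091) = √((41/2)/(-62) - 177091) = √((41/2)*(-1/62) - 177091) = √(-41/124 - 177091) = √(-21959325/124) = 15*I*√3025507/62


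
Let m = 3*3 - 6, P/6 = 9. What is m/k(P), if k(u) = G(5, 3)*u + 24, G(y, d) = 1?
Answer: 1/26 ≈ 0.038462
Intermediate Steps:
P = 54 (P = 6*9 = 54)
k(u) = 24 + u (k(u) = 1*u + 24 = u + 24 = 24 + u)
m = 3 (m = 9 - 6 = 3)
m/k(P) = 3/(24 + 54) = 3/78 = 3*(1/78) = 1/26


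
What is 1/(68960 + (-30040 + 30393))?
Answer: 1/69313 ≈ 1.4427e-5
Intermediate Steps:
1/(68960 + (-30040 + 30393)) = 1/(68960 + 353) = 1/69313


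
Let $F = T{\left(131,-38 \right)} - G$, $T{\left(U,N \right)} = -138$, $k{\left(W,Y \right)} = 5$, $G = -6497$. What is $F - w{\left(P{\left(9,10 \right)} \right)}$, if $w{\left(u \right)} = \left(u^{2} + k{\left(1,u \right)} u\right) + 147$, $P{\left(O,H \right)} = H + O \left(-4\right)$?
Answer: $5666$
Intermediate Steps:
$P{\left(O,H \right)} = H - 4 O$
$w{\left(u \right)} = 147 + u^{2} + 5 u$ ($w{\left(u \right)} = \left(u^{2} + 5 u\right) + 147 = 147 + u^{2} + 5 u$)
$F = 6359$ ($F = -138 - -6497 = -138 + 6497 = 6359$)
$F - w{\left(P{\left(9,10 \right)} \right)} = 6359 - \left(147 + \left(10 - 36\right)^{2} + 5 \left(10 - 36\right)\right) = 6359 - \left(147 + \left(-26\right)^{2} + 5 \left(-26\right)\right) = 6359 - \left(147 + 676 - 130\right) = 6359 - 693 = 5666$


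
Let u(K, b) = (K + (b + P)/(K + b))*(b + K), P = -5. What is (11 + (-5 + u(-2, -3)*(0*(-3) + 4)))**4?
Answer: 38416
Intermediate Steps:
u(K, b) = (K + b)*(K + (-5 + b)/(K + b)) (u(K, b) = (K + (b - 5)/(K + b))*(b + K) = (K + (-5 + b)/(K + b))*(K + b) = (K + b)*(K + (-5 + b)/(K + b)))
(11 + (-5 + u(-2, -3)*(0*(-3) + 4)))**4 = (11 + (-5 + (-5 - 3 + (-2)**2 - 2*(-3))*(0*(-3) + 4)))**4 = (11 + (-5 + (-5 - 3 + 4 + 6)*(0 + 4)))**4 = (11 + (-5 + 2*4))**4 = (11 + (-5 + 8))**4 = (11 + 3)**4 = 14**4 = 38416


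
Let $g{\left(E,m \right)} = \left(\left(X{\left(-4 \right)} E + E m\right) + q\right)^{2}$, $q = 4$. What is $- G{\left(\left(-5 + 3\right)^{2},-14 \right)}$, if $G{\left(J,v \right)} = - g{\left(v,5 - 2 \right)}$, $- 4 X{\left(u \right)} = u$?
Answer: $2704$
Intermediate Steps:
$X{\left(u \right)} = - \frac{u}{4}$
$g{\left(E,m \right)} = \left(4 + E + E m\right)^{2}$ ($g{\left(E,m \right)} = \left(\left(\left(- \frac{1}{4}\right) \left(-4\right) E + E m\right) + 4\right)^{2} = \left(\left(1 E + E m\right) + 4\right)^{2} = \left(\left(E + E m\right) + 4\right)^{2} = \left(4 + E + E m\right)^{2}$)
$G{\left(J,v \right)} = - \left(4 + 4 v\right)^{2}$ ($G{\left(J,v \right)} = - \left(4 + v + v \left(5 - 2\right)\right)^{2} = - \left(4 + v + v 3\right)^{2} = - \left(4 + v + 3 v\right)^{2} = - \left(4 + 4 v\right)^{2}$)
$- G{\left(\left(-5 + 3\right)^{2},-14 \right)} = - \left(-16\right) \left(1 - 14\right)^{2} = - \left(-16\right) \left(-13\right)^{2} = - \left(-16\right) 169 = \left(-1\right) \left(-2704\right) = 2704$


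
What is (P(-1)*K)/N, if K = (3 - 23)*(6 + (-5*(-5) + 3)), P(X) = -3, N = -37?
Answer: -2040/37 ≈ -55.135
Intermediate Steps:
K = -680 (K = -20*(6 + (25 + 3)) = -20*(6 + 28) = -20*34 = -680)
(P(-1)*K)/N = -3*(-680)/(-37) = 2040*(-1/37) = -2040/37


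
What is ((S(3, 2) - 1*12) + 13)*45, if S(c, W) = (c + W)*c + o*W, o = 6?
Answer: 1260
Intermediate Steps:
S(c, W) = 6*W + c*(W + c) (S(c, W) = (c + W)*c + 6*W = (W + c)*c + 6*W = c*(W + c) + 6*W = 6*W + c*(W + c))
((S(3, 2) - 1*12) + 13)*45 = (((3**2 + 6*2 + 2*3) - 1*12) + 13)*45 = (((9 + 12 + 6) - 12) + 13)*45 = ((27 - 12) + 13)*45 = (15 + 13)*45 = 28*45 = 1260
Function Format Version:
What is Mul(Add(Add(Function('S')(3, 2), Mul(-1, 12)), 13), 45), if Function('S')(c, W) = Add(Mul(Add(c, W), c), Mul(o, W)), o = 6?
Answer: 1260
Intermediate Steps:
Function('S')(c, W) = Add(Mul(6, W), Mul(c, Add(W, c))) (Function('S')(c, W) = Add(Mul(Add(c, W), c), Mul(6, W)) = Add(Mul(Add(W, c), c), Mul(6, W)) = Add(Mul(c, Add(W, c)), Mul(6, W)) = Add(Mul(6, W), Mul(c, Add(W, c))))
Mul(Add(Add(Function('S')(3, 2), Mul(-1, 12)), 13), 45) = Mul(Add(Add(Add(Pow(3, 2), Mul(6, 2), Mul(2, 3)), Mul(-1, 12)), 13), 45) = Mul(Add(Add(Add(9, 12, 6), -12), 13), 45) = Mul(Add(Add(27, -12), 13), 45) = Mul(Add(15, 13), 45) = Mul(28, 45) = 1260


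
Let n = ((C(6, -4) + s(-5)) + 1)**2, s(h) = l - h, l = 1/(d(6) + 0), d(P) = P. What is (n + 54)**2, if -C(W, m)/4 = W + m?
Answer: 4264225/1296 ≈ 3290.3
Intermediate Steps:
C(W, m) = -4*W - 4*m (C(W, m) = -4*(W + m) = -4*W - 4*m)
l = 1/6 (l = 1/(6 + 0) = 1/6 ≈ 0.16667)
s(h) = 1/6 - h
n = 121/36 (n = (((-4*6 - 4*(-4)) + (1/6 - 1*(-5))) + 1)**2 = (((-24 + 16) + (1/6 + 5)) + 1)**2 = ((-8 + 31/6) + 1)**2 = (-17/6 + 1)**2 = (-11/6)**2 = 121/36 ≈ 3.3611)
(n + 54)**2 = (121/36 + 54)**2 = (2065/36)**2 = 4264225/1296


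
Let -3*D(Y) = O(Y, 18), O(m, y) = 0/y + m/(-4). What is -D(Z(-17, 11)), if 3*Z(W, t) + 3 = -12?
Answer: 5/12 ≈ 0.41667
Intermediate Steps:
Z(W, t) = -5 (Z(W, t) = -1 + (⅓)*(-12) = -1 - 4 = -5)
O(m, y) = -m/4 (O(m, y) = 0 + m*(-¼) = 0 - m/4 = -m/4)
D(Y) = Y/12 (D(Y) = -(-1)*Y/12 = Y/12)
-D(Z(-17, 11)) = -(-5)/12 = -1*(-5/12) = 5/12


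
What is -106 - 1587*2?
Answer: -3280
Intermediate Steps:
-106 - 1587*2 = -106 - 69*46 = -106 - 3174 = -3280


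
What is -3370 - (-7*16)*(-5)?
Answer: -3930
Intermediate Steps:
-3370 - (-7*16)*(-5) = -3370 - (-112)*(-5) = -3370 - 1*560 = -3370 - 560 = -3930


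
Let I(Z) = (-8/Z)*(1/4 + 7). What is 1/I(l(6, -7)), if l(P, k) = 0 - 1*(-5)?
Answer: -5/58 ≈ -0.086207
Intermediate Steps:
l(P, k) = 5 (l(P, k) = 0 + 5 = 5)
I(Z) = -58/Z (I(Z) = (-8/Z)*(¼ + 7) = -8/Z*(29/4) = -58/Z)
1/I(l(6, -7)) = 1/(-58/5) = -5/58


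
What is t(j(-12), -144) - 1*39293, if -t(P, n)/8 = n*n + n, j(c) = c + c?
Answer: -204029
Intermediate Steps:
j(c) = 2*c
t(P, n) = -8*n - 8*n² (t(P, n) = -8*(n*n + n) = -8*(n² + n) = -8*(n + n²) = -8*n - 8*n²)
t(j(-12), -144) - 1*39293 = -8*(-144)*(1 - 144) - 1*39293 = -8*(-144)*(-143) - 39293 = -164736 - 39293 = -204029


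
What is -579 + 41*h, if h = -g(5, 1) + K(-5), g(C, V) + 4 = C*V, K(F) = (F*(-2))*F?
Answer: -2670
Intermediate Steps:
K(F) = -2*F**2 (K(F) = (-2*F)*F = -2*F**2)
g(C, V) = -4 + C*V
h = -51 (h = -(-4 + 5*1) - 2*(-5)**2 = -(-4 + 5) - 2*25 = -1*1 - 50 = -1 - 50 = -51)
-579 + 41*h = -579 + 41*(-51) = -579 - 2091 = -2670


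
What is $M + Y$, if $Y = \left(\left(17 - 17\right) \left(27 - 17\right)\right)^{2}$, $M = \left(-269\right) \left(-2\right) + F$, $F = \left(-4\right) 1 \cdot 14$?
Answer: $482$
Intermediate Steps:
$F = -56$ ($F = \left(-4\right) 14 = -56$)
$M = 482$ ($M = \left(-269\right) \left(-2\right) - 56 = 538 - 56 = 482$)
$Y = 0$ ($Y = \left(0 \cdot 10\right)^{2} = 0^{2} = 0$)
$M + Y = 482 + 0 = 482$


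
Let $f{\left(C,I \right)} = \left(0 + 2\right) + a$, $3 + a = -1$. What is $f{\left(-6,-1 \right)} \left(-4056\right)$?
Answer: $8112$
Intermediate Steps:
$a = -4$ ($a = -3 - 1 = -4$)
$f{\left(C,I \right)} = -2$ ($f{\left(C,I \right)} = \left(0 + 2\right) - 4 = 2 - 4 = -2$)
$f{\left(-6,-1 \right)} \left(-4056\right) = \left(-2\right) \left(-4056\right) = 8112$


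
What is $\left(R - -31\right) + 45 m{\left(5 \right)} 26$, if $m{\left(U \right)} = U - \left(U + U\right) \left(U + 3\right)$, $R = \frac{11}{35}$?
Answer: $- \frac{3070154}{35} \approx -87719.0$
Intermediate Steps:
$R = \frac{11}{35}$ ($R = 11 \cdot \frac{1}{35} = \frac{11}{35} \approx 0.31429$)
$m{\left(U \right)} = U - 2 U \left(3 + U\right)$
$\left(R - -31\right) + 45 m{\left(5 \right)} 26 = \left(\frac{11}{35} - -31\right) + 45 \left(-1\right) 5 \left(5 + 2 \cdot 5\right) 26 = \left(\frac{11}{35} + 31\right) + 45 \left(-1\right) 5 \left(5 + 10\right) 26 = \frac{1096}{35} + 45 \left(-1\right) 5 \cdot 15 \cdot 26 = \frac{1096}{35} + 45 \left(\left(-75\right) 26\right) = \frac{1096}{35} + 45 \left(-1950\right) = \frac{1096}{35} - 87750 = - \frac{3070154}{35}$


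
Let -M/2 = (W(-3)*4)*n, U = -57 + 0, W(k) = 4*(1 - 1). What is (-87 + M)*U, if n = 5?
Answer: 4959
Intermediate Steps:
W(k) = 0 (W(k) = 4*0 = 0)
U = -57
M = 0 (M = -2*0*4*5 = -0*5 = -2*0 = 0)
(-87 + M)*U = (-87 + 0)*(-57) = -87*(-57) = 4959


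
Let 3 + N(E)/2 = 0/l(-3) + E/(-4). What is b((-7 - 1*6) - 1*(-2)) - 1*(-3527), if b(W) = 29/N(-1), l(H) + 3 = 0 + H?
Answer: 38739/11 ≈ 3521.7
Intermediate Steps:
l(H) = -3 + H (l(H) = -3 + (0 + H) = -3 + H)
N(E) = -6 - E/2 (N(E) = -6 + 2*(0/(-3 - 3) + E/(-4)) = -6 + 2*(0/(-6) + E*(-¼)) = -6 + 2*(0*(-⅙) - E/4) = -6 + 2*(0 - E/4) = -6 + 2*(-E/4) = -6 - E/2)
b(W) = -58/11 (b(W) = 29/(-6 - ½*(-1)) = 29/(-6 + ½) = 29/(-11/2) = 29*(-2/11) = -58/11)
b((-7 - 1*6) - 1*(-2)) - 1*(-3527) = -58/11 - 1*(-3527) = -58/11 + 3527 = 38739/11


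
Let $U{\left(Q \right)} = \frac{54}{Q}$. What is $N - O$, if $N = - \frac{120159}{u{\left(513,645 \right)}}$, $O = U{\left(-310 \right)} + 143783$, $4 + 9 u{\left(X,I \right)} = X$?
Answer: $- \frac{11511367847}{78895} \approx -1.4591 \cdot 10^{5}$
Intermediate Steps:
$u{\left(X,I \right)} = - \frac{4}{9} + \frac{X}{9}$
$O = \frac{22286338}{155}$ ($O = \frac{54}{-310} + 143783 = 54 \left(- \frac{1}{310}\right) + 143783 = - \frac{27}{155} + 143783 = \frac{22286338}{155} \approx 1.4378 \cdot 10^{5}$)
$N = - \frac{1081431}{509}$ ($N = - \frac{120159}{- \frac{4}{9} + \frac{1}{9} \cdot 513} = - \frac{120159}{- \frac{4}{9} + 57} = - \frac{120159}{\frac{509}{9}} = \left(-120159\right) \frac{9}{509} = - \frac{1081431}{509} \approx -2124.6$)
$N - O = - \frac{1081431}{509} - \frac{22286338}{155} = - \frac{11511367847}{78895}$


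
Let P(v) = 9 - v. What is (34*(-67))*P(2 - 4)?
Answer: -25058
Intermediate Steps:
(34*(-67))*P(2 - 4) = (34*(-67))*(9 - (2 - 4)) = -2278*(9 - 1*(-2)) = -2278*(9 + 2) = -2278*11 = -25058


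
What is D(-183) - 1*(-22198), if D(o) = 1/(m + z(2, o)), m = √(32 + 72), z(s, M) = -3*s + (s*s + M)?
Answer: 757417773/34121 - 2*√26/34121 ≈ 22198.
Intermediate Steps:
z(s, M) = M + s² - 3*s (z(s, M) = -3*s + (s² + M) = -3*s + (M + s²) = M + s² - 3*s)
m = 2*√26 (m = √104 = 2*√26 ≈ 10.198)
D(o) = 1/(-2 + o + 2*√26) (D(o) = 1/(2*√26 + (o + 2² - 3*2)) = 1/(2*√26 + (o + 4 - 6)) = 1/(2*√26 + (-2 + o)) = 1/(-2 + o + 2*√26))
D(-183) - 1*(-22198) = 1/(-2 - 183 + 2*√26) - 1*(-22198) = 1/(-185 + 2*√26) + 22198 = 22198 + 1/(-185 + 2*√26)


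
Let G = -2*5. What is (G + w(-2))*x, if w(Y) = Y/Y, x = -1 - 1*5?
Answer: 54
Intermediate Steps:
x = -6 (x = -1 - 5 = -6)
G = -10
w(Y) = 1
(G + w(-2))*x = (-10 + 1)*(-6) = -9*(-6) = 54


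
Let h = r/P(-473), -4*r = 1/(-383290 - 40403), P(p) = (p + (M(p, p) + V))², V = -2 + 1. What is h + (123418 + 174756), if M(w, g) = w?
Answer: 453190721499467353/1519886782548 ≈ 2.9817e+5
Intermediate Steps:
V = -1
P(p) = (-1 + 2*p)² (P(p) = (p + (p - 1))² = (p + (-1 + p))² = (-1 + 2*p)²)
r = 1/1694772 (r = -1/(4*(-383290 - 40403)) = -¼/(-423693) = -¼*(-1/423693) = 1/1694772 ≈ 5.9005e-7)
h = 1/1519886782548 (h = 1/(1694772*((-1 + 2*(-473))²)) = 1/(1694772*((-1 - 946)²)) = 1/(1694772*((-947)²)) = (1/1694772)/896809 = (1/1694772)*(1/896809) = 1/1519886782548 ≈ 6.5794e-13)
h + (123418 + 174756) = 1/1519886782548 + (123418 + 174756) = 1/1519886782548 + 298174 = 453190721499467353/1519886782548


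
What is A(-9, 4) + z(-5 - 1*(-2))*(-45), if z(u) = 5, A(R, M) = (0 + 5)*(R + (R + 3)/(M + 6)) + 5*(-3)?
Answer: -288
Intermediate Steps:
A(R, M) = -15 + 5*R + 5*(3 + R)/(6 + M) (A(R, M) = 5*(R + (3 + R)/(6 + M)) - 15 = (5*R + 5*(3 + R)/(6 + M)) - 15 = -15 + 5*R + 5*(3 + R)/(6 + M))
A(-9, 4) + z(-5 - 1*(-2))*(-45) = 5*(-15 - 3*4 + 7*(-9) + 4*(-9))/(6 + 4) + 5*(-45) = 5*(-15 - 12 - 63 - 36)/10 - 225 = 5*(1/10)*(-126) - 225 = -63 - 225 = -288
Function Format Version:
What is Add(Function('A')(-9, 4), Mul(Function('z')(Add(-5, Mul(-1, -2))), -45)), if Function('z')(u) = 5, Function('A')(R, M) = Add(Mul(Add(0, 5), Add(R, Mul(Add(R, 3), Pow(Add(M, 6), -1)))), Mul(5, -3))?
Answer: -288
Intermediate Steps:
Function('A')(R, M) = Add(-15, Mul(5, R), Mul(5, Pow(Add(6, M), -1), Add(3, R))) (Function('A')(R, M) = Add(Mul(5, Add(R, Mul(Add(3, R), Pow(Add(6, M), -1)))), -15) = Add(Mul(5, Add(R, Mul(Pow(Add(6, M), -1), Add(3, R)))), -15) = Add(Add(Mul(5, R), Mul(5, Pow(Add(6, M), -1), Add(3, R))), -15) = Add(-15, Mul(5, R), Mul(5, Pow(Add(6, M), -1), Add(3, R))))
Add(Function('A')(-9, 4), Mul(Function('z')(Add(-5, Mul(-1, -2))), -45)) = Add(Mul(5, Pow(Add(6, 4), -1), Add(-15, Mul(-3, 4), Mul(7, -9), Mul(4, -9))), Mul(5, -45)) = Add(Mul(5, Pow(10, -1), Add(-15, -12, -63, -36)), -225) = Add(Mul(5, Rational(1, 10), -126), -225) = Add(-63, -225) = -288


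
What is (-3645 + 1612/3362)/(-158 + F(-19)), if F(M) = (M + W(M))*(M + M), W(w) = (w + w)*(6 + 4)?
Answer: -556949/2292884 ≈ -0.24290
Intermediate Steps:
W(w) = 20*w (W(w) = (2*w)*10 = 20*w)
F(M) = 42*M² (F(M) = (M + 20*M)*(M + M) = (21*M)*(2*M) = 42*M²)
(-3645 + 1612/3362)/(-158 + F(-19)) = (-3645 + 1612/3362)/(-158 + 42*(-19)²) = (-3645 + 1612*(1/3362))/(-158 + 42*361) = (-3645 + 806/1681)/(-158 + 15162) = -6126439/1681/15004 = -6126439/1681*1/15004 = -556949/2292884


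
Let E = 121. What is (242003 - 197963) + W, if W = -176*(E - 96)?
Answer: 39640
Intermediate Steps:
W = -4400 (W = -176*(121 - 96) = -176*25 = -4400)
(242003 - 197963) + W = (242003 - 197963) - 4400 = 44040 - 4400 = 39640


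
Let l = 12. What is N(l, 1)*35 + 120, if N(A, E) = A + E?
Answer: 575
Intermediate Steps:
N(l, 1)*35 + 120 = (12 + 1)*35 + 120 = 13*35 + 120 = 455 + 120 = 575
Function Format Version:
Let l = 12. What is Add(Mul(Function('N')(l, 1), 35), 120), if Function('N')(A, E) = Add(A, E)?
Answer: 575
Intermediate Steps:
Add(Mul(Function('N')(l, 1), 35), 120) = Add(Mul(Add(12, 1), 35), 120) = Add(Mul(13, 35), 120) = Add(455, 120) = 575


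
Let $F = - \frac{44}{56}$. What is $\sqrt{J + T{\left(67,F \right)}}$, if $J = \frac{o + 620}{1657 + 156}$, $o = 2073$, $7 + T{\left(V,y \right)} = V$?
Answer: $\frac{\sqrt{4124501}}{259} \approx 7.8413$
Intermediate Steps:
$F = - \frac{11}{14}$ ($F = \left(-44\right) \frac{1}{56} = - \frac{11}{14} \approx -0.78571$)
$T{\left(V,y \right)} = -7 + V$
$J = \frac{2693}{1813}$ ($J = \frac{2073 + 620}{1657 + 156} = \frac{2693}{1813} \approx 1.4854$)
$\sqrt{J + T{\left(67,F \right)}} = \sqrt{\frac{2693}{1813} + \left(-7 + 67\right)} = \sqrt{\frac{2693}{1813} + 60} = \sqrt{\frac{111473}{1813}} = \frac{\sqrt{4124501}}{259}$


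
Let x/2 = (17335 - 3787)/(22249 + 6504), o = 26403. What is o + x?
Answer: 759192555/28753 ≈ 26404.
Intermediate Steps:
x = 27096/28753 (x = 2*((17335 - 3787)/(22249 + 6504)) = 2*(13548/28753) = 27096/28753 ≈ 0.94237)
o + x = 26403 + 27096/28753 = 759192555/28753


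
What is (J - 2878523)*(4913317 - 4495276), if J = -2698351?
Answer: -2331361983834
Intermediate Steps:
(J - 2878523)*(4913317 - 4495276) = (-2698351 - 2878523)*(4913317 - 4495276) = -5576874*418041 = -2331361983834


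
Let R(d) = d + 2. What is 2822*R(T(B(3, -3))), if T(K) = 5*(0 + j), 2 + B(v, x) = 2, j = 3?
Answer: 47974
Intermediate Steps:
B(v, x) = 0 (B(v, x) = -2 + 2 = 0)
T(K) = 15 (T(K) = 5*(0 + 3) = 5*3 = 15)
R(d) = 2 + d
2822*R(T(B(3, -3))) = 2822*(2 + 15) = 2822*17 = 47974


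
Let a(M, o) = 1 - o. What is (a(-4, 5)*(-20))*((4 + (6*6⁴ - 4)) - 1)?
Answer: 622000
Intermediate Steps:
(a(-4, 5)*(-20))*((4 + (6*6⁴ - 4)) - 1) = ((1 - 1*5)*(-20))*((4 + (6*6⁴ - 4)) - 1) = ((1 - 5)*(-20))*((4 + (6*1296 - 4)) - 1) = (-4*(-20))*((4 + (7776 - 4)) - 1) = 80*((4 + 7772) - 1) = 80*(7776 - 1) = 80*7775 = 622000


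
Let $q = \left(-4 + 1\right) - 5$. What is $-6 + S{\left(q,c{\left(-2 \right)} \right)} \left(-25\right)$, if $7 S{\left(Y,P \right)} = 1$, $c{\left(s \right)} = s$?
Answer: $- \frac{67}{7} \approx -9.5714$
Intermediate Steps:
$q = -8$ ($q = -3 - 5 = -8$)
$S{\left(Y,P \right)} = \frac{1}{7}$ ($S{\left(Y,P \right)} = \frac{1}{7} \cdot 1 = \frac{1}{7}$)
$-6 + S{\left(q,c{\left(-2 \right)} \right)} \left(-25\right) = -6 + \frac{1}{7} \left(-25\right) = -6 - \frac{25}{7} = - \frac{67}{7}$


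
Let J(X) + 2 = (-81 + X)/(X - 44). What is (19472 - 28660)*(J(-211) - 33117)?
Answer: 77593146964/255 ≈ 3.0429e+8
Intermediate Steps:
J(X) = -2 + (-81 + X)/(-44 + X) (J(X) = -2 + (-81 + X)/(X - 44) = -2 + (-81 + X)/(-44 + X))
(19472 - 28660)*(J(-211) - 33117) = (19472 - 28660)*((7 - 1*(-211))/(-44 - 211) - 33117) = -9188*((7 + 211)/(-255) - 33117) = -9188*(-1/255*218 - 33117) = -9188*(-218/255 - 33117) = -9188*(-8445053/255) = 77593146964/255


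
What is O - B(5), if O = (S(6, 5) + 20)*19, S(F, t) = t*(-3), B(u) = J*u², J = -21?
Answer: 620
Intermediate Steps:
B(u) = -21*u²
S(F, t) = -3*t
O = 95 (O = (-3*5 + 20)*19 = (-15 + 20)*19 = 5*19 = 95)
O - B(5) = 95 - (-21)*5² = 95 - (-21)*25 = 95 - 1*(-525) = 95 + 525 = 620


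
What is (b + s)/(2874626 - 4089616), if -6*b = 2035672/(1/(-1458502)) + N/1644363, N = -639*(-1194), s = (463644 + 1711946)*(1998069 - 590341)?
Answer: -1949928165015385637/665961533790 ≈ -2.9280e+6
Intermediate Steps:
s = 3062638959520 (s = 2175590*1407728 = 3062638959520)
N = 762966
b = 271231435884323717/548121 (b = -(2035672/(1/(-1458502)) + 762966/1644363)/6 = -(2035672/(-1/1458502) + 762966*(1/1644363))/6 = -(2035672*(-1458502) + 84774/182707)/6 = -(-2969031683344 + 84774/182707)/6 = -1/6*(-542462871768647434/182707) = 271231435884323717/548121 ≈ 4.9484e+11)
(b + s)/(2874626 - 4089616) = (271231435884323717/548121 + 3062638959520)/(2874626 - 4089616) = (1949928165015385637/548121)/(-1214990) = (1949928165015385637/548121)*(-1/1214990) = -1949928165015385637/665961533790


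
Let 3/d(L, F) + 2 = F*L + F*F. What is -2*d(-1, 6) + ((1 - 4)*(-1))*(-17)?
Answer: -717/14 ≈ -51.214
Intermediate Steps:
d(L, F) = 3/(-2 + F² + F*L) (d(L, F) = 3/(-2 + (F*L + F*F)) = 3/(-2 + (F*L + F²)) = 3/(-2 + (F² + F*L)) = 3/(-2 + F² + F*L))
-2*d(-1, 6) + ((1 - 4)*(-1))*(-17) = -6/(-2 + 6² + 6*(-1)) + ((1 - 4)*(-1))*(-17) = -6/(-2 + 36 - 6) - 3*(-1)*(-17) = -6/28 + 3*(-17) = -6/28 - 51 = -2*3/28 - 51 = -3/14 - 51 = -717/14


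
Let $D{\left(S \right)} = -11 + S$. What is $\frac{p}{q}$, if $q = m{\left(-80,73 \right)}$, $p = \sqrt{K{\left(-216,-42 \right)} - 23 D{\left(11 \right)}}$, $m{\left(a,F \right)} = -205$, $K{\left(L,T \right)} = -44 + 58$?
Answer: $- \frac{\sqrt{14}}{205} \approx -0.018252$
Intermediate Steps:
$K{\left(L,T \right)} = 14$
$p = \sqrt{14}$ ($p = \sqrt{14 - 23 \left(-11 + 11\right)} = \sqrt{14 - 0} = \sqrt{14 + 0} = \sqrt{14} \approx 3.7417$)
$q = -205$
$\frac{p}{q} = \frac{\sqrt{14}}{-205} = \sqrt{14} \left(- \frac{1}{205}\right) = - \frac{\sqrt{14}}{205}$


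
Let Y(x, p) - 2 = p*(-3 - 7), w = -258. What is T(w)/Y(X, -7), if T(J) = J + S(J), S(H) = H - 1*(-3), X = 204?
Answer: -57/8 ≈ -7.1250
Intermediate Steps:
S(H) = 3 + H (S(H) = H + 3 = 3 + H)
Y(x, p) = 2 - 10*p (Y(x, p) = 2 + p*(-3 - 7) = 2 + p*(-10) = 2 - 10*p)
T(J) = 3 + 2*J (T(J) = J + (3 + J) = 3 + 2*J)
T(w)/Y(X, -7) = (3 + 2*(-258))/(2 - 10*(-7)) = (3 - 516)/(2 + 70) = -513/72 = -513*1/72 = -57/8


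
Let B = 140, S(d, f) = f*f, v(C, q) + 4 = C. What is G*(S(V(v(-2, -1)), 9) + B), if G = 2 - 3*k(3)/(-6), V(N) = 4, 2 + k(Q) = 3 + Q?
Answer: 884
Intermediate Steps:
v(C, q) = -4 + C
k(Q) = 1 + Q (k(Q) = -2 + (3 + Q) = 1 + Q)
S(d, f) = f**2
G = 4 (G = 2 - 3*(1 + 3)/(-6) = 2 - 12*(-1)/6 = 2 - 3*(-2/3) = 2 + 2 = 4)
G*(S(V(v(-2, -1)), 9) + B) = 4*(9**2 + 140) = 4*(81 + 140) = 4*221 = 884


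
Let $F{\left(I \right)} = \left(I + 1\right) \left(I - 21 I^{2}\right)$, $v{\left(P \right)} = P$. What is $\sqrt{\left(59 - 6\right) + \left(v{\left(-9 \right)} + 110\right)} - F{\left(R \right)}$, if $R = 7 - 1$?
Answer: $5250 + \sqrt{154} \approx 5262.4$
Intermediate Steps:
$R = 6$
$F{\left(I \right)} = \left(1 + I\right) \left(I - 21 I^{2}\right)$
$\sqrt{\left(59 - 6\right) + \left(v{\left(-9 \right)} + 110\right)} - F{\left(R \right)} = \sqrt{\left(59 - 6\right) + \left(-9 + 110\right)} - 6 \left(1 - 21 \cdot 6^{2} - 120\right) = \sqrt{\left(59 - 6\right) + 101} - 6 \left(1 - 756 - 120\right) = \sqrt{53 + 101} - 6 \left(1 - 756 - 120\right) = \sqrt{154} - 6 \left(-875\right) = \sqrt{154} - -5250 = \sqrt{154} + 5250 = 5250 + \sqrt{154}$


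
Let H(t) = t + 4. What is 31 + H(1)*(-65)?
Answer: -294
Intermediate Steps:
H(t) = 4 + t
31 + H(1)*(-65) = 31 + (4 + 1)*(-65) = 31 + 5*(-65) = 31 - 325 = -294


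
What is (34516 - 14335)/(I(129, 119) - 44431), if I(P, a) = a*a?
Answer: -6727/10090 ≈ -0.66670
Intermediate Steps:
I(P, a) = a**2
(34516 - 14335)/(I(129, 119) - 44431) = (34516 - 14335)/(119**2 - 44431) = 20181/(14161 - 44431) = 20181/(-30270) = 20181*(-1/30270) = -6727/10090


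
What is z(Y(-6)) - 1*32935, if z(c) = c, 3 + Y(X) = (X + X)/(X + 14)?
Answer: -65879/2 ≈ -32940.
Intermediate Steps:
Y(X) = -3 + 2*X/(14 + X) (Y(X) = -3 + (X + X)/(X + 14) = -3 + (2*X)/(14 + X) = -3 + 2*X/(14 + X))
z(Y(-6)) - 1*32935 = (-42 - 1*(-6))/(14 - 6) - 1*32935 = (-42 + 6)/8 - 32935 = (⅛)*(-36) - 32935 = -9/2 - 32935 = -65879/2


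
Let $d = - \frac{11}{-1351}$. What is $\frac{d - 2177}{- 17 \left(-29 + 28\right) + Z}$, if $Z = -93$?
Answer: $\frac{735279}{25669} \approx 28.645$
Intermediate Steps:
$d = \frac{11}{1351}$ ($d = \left(-11\right) \left(- \frac{1}{1351}\right) = \frac{11}{1351} \approx 0.0081421$)
$\frac{d - 2177}{- 17 \left(-29 + 28\right) + Z} = \frac{\frac{11}{1351} - 2177}{- 17 \left(-29 + 28\right) - 93} = - \frac{2941116}{1351 \left(\left(-17\right) \left(-1\right) - 93\right)} = - \frac{2941116}{1351 \left(17 - 93\right)} = - \frac{2941116}{1351 \left(-76\right)} = \left(- \frac{2941116}{1351}\right) \left(- \frac{1}{76}\right) = \frac{735279}{25669}$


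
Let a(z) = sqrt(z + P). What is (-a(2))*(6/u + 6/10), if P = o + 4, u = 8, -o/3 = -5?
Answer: -27*sqrt(21)/20 ≈ -6.1865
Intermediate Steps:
o = 15 (o = -3*(-5) = 15)
P = 19 (P = 15 + 4 = 19)
a(z) = sqrt(19 + z) (a(z) = sqrt(z + 19) = sqrt(19 + z))
(-a(2))*(6/u + 6/10) = (-sqrt(19 + 2))*(6/8 + 6/10) = (-sqrt(21))*(6*(1/8) + 6*(1/10)) = (-sqrt(21))*(3/4 + 3/5) = -sqrt(21)*(27/20) = -27*sqrt(21)/20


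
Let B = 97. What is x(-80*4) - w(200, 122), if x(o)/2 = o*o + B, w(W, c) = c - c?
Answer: 204994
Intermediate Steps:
w(W, c) = 0
x(o) = 194 + 2*o**2 (x(o) = 2*(o*o + 97) = 2*(o**2 + 97) = 2*(97 + o**2) = 194 + 2*o**2)
x(-80*4) - w(200, 122) = (194 + 2*(-80*4)**2) - 1*0 = (194 + 2*(-16*20)**2) + 0 = (194 + 2*(-320)**2) + 0 = (194 + 2*102400) + 0 = (194 + 204800) + 0 = 204994 + 0 = 204994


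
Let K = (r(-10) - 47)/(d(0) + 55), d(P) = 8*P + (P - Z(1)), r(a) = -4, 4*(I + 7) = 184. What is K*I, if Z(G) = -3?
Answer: -1989/58 ≈ -34.293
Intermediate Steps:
I = 39 (I = -7 + (¼)*184 = -7 + 46 = 39)
d(P) = 3 + 9*P (d(P) = 8*P + (P - 1*(-3)) = 8*P + (P + 3) = 8*P + (3 + P) = 3 + 9*P)
K = -51/58 (K = (-4 - 47)/((3 + 9*0) + 55) = -51/((3 + 0) + 55) = -51/(3 + 55) = -51/58 ≈ -0.87931)
K*I = -51/58*39 = -1989/58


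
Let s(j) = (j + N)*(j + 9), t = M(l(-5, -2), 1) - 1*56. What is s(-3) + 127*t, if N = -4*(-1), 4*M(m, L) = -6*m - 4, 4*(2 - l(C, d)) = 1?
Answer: -60531/8 ≈ -7566.4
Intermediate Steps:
l(C, d) = 7/4 (l(C, d) = 2 - 1/4*1 = 2 - 1/4 = 7/4)
M(m, L) = -1 - 3*m/2 (M(m, L) = (-6*m - 4)/4 = (-4 - 6*m)/4 = -1 - 3*m/2)
N = 4
t = -477/8 (t = (-1 - 3/2*7/4) - 1*56 = (-1 - 21/8) - 56 = -29/8 - 56 = -477/8 ≈ -59.625)
s(j) = (4 + j)*(9 + j) (s(j) = (j + 4)*(j + 9) = (4 + j)*(9 + j))
s(-3) + 127*t = (36 + (-3)**2 + 13*(-3)) + 127*(-477/8) = (36 + 9 - 39) - 60579/8 = 6 - 60579/8 = -60531/8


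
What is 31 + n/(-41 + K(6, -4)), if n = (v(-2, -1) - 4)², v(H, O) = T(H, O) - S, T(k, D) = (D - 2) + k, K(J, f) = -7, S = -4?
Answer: 1463/48 ≈ 30.479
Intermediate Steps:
T(k, D) = -2 + D + k (T(k, D) = (-2 + D) + k = -2 + D + k)
v(H, O) = 2 + H + O (v(H, O) = (-2 + O + H) - 1*(-4) = (-2 + H + O) + 4 = 2 + H + O)
n = 25 (n = ((2 - 2 - 1) - 4)² = (-1 - 4)² = (-5)² = 25)
31 + n/(-41 + K(6, -4)) = 31 + 25/(-41 - 7) = 31 + 25/(-48) = 31 + 25*(-1/48) = 31 - 25/48 = 1463/48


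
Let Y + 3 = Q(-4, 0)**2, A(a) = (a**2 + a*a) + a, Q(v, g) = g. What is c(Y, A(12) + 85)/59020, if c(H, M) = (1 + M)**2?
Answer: 37249/14755 ≈ 2.5245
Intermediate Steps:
A(a) = a + 2*a**2 (A(a) = (a**2 + a**2) + a = 2*a**2 + a = a + 2*a**2)
Y = -3 (Y = -3 + 0**2 = -3 + 0 = -3)
c(Y, A(12) + 85)/59020 = (1 + (12*(1 + 2*12) + 85))**2/59020 = (1 + (12*(1 + 24) + 85))**2*(1/59020) = (1 + (12*25 + 85))**2*(1/59020) = (1 + (300 + 85))**2*(1/59020) = (1 + 385)**2*(1/59020) = 386**2*(1/59020) = 148996*(1/59020) = 37249/14755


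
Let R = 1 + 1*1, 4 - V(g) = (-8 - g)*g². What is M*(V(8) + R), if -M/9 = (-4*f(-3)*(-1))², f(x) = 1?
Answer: -148320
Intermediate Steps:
V(g) = 4 - g²*(-8 - g) (V(g) = 4 - (-8 - g)*g² = 4 - g²*(-8 - g))
M = -144 (M = -9*(-4*1*(-1))² = -9*(-4*(-1))² = -9*4² = -9*16 = -144)
R = 2 (R = 1 + 1 = 2)
M*(V(8) + R) = -144*((4 + 8³ + 8*8²) + 2) = -144*((4 + 512 + 8*64) + 2) = -144*((4 + 512 + 512) + 2) = -144*(1028 + 2) = -144*1030 = -148320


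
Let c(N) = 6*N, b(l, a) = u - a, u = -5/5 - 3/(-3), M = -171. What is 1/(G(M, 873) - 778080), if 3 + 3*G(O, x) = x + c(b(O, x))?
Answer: -1/779536 ≈ -1.2828e-6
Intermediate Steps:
u = 0 (u = -5*⅕ - 3*(-⅓) = -1 + 1 = 0)
b(l, a) = -a (b(l, a) = 0 - a = -a)
G(O, x) = -1 - 5*x/3 (G(O, x) = -1 + (x + 6*(-x))/3 = -1 + (x - 6*x)/3 = -1 + (-5*x)/3 = -1 - 5*x/3)
1/(G(M, 873) - 778080) = 1/((-1 - 5/3*873) - 778080) = 1/((-1 - 1455) - 778080) = 1/(-1456 - 778080) = 1/(-779536) = -1/779536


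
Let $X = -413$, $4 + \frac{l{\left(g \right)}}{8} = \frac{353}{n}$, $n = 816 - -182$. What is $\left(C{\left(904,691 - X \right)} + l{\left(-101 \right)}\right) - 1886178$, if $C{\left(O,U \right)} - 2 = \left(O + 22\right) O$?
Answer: $- \frac{523501484}{499} \approx -1.0491 \cdot 10^{6}$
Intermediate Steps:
$n = 998$ ($n = 816 + 182 = 998$)
$l{\left(g \right)} = - \frac{14556}{499}$ ($l{\left(g \right)} = -32 + 8 \cdot \frac{353}{998} = -32 + \frac{1412}{499} = - \frac{14556}{499}$)
$C{\left(O,U \right)} = 2 + O \left(22 + O\right)$ ($C{\left(O,U \right)} = 2 + \left(O + 22\right) O = 2 + \left(22 + O\right) O = 2 + O \left(22 + O\right)$)
$\left(C{\left(904,691 - X \right)} + l{\left(-101 \right)}\right) - 1886178 = \left(\left(2 + 904^{2} + 22 \cdot 904\right) - \frac{14556}{499}\right) - 1886178 = \left(\left(2 + 817216 + 19888\right) - \frac{14556}{499}\right) - 1886178 = \left(837106 - \frac{14556}{499}\right) - 1886178 = \frac{417701338}{499} - 1886178 = - \frac{523501484}{499}$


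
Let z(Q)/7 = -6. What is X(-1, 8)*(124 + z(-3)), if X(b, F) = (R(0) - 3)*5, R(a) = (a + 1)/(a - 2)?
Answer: -1435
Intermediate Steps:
z(Q) = -42 (z(Q) = 7*(-6) = -42)
R(a) = (1 + a)/(-2 + a)
X(b, F) = -35/2 (X(b, F) = ((1 + 0)/(-2 + 0) - 3)*5 = (1/(-2) - 3)*5 = (-½*1 - 3)*5 = (-½ - 3)*5 = -7/2*5 = -35/2)
X(-1, 8)*(124 + z(-3)) = -35*(124 - 42)/2 = -35/2*82 = -1435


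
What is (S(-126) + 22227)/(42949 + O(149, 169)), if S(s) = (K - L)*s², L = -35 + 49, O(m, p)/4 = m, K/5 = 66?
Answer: 1679681/14515 ≈ 115.72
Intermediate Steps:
K = 330 (K = 5*66 = 330)
O(m, p) = 4*m
L = 14
S(s) = 316*s² (S(s) = (330 - 1*14)*s² = (330 - 14)*s² = 316*s²)
(S(-126) + 22227)/(42949 + O(149, 169)) = (316*(-126)² + 22227)/(42949 + 4*149) = (316*15876 + 22227)/(42949 + 596) = (5016816 + 22227)/43545 = 5039043*(1/43545) = 1679681/14515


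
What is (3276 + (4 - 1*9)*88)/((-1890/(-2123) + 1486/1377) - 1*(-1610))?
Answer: 4145340078/2356192309 ≈ 1.7593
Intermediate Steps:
(3276 + (4 - 1*9)*88)/((-1890/(-2123) + 1486/1377) - 1*(-1610)) = (3276 + (4 - 9)*88)/((-1890*(-1/2123) + 1486*(1/1377)) + 1610) = (3276 - 5*88)/((1890/2123 + 1486/1377) + 1610) = (3276 - 440)/(5757308/2923371 + 1610) = 2836/(4712384618/2923371) = 2836*(2923371/4712384618) = 4145340078/2356192309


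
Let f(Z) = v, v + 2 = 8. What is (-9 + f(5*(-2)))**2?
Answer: 9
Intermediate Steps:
v = 6 (v = -2 + 8 = 6)
f(Z) = 6
(-9 + f(5*(-2)))**2 = (-9 + 6)**2 = (-3)**2 = 9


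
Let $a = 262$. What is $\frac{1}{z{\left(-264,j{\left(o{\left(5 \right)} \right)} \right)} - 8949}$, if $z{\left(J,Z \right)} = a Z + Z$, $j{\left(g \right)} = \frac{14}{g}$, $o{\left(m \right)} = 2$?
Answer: $- \frac{1}{7108} \approx -0.00014069$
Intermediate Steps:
$z{\left(J,Z \right)} = 263 Z$ ($z{\left(J,Z \right)} = 262 Z + Z = 263 Z$)
$\frac{1}{z{\left(-264,j{\left(o{\left(5 \right)} \right)} \right)} - 8949} = \frac{1}{263 \cdot \frac{14}{2} - 8949} = \frac{1}{263 \cdot 14 \cdot \frac{1}{2} - 8949} = \frac{1}{263 \cdot 7 - 8949} = \frac{1}{1841 - 8949} = \frac{1}{-7108} = - \frac{1}{7108}$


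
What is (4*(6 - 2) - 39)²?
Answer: 529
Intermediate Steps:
(4*(6 - 2) - 39)² = (4*4 - 39)² = (16 - 39)² = (-23)² = 529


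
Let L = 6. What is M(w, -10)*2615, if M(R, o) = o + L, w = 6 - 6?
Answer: -10460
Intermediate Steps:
w = 0
M(R, o) = 6 + o (M(R, o) = o + 6 = 6 + o)
M(w, -10)*2615 = (6 - 10)*2615 = -4*2615 = -10460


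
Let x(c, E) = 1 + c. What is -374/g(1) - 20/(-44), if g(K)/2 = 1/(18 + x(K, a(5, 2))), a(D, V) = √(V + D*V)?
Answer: -41135/11 ≈ -3739.5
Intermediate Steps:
g(K) = 2/(19 + K) (g(K) = 2/(18 + (1 + K)) = 2/(19 + K))
-374/g(1) - 20/(-44) = -374/(2/(19 + 1)) - 20/(-44) = -374/(2/20) - 20*(-1/44) = -374/(2*(1/20)) + 5/11 = -374/⅒ + 5/11 = -374*10 + 5/11 = -3740 + 5/11 = -41135/11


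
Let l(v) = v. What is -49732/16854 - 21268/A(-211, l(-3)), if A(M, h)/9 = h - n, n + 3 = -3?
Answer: -59965606/75843 ≈ -790.65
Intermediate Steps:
n = -6 (n = -3 - 3 = -6)
A(M, h) = 54 + 9*h (A(M, h) = 9*(h - 1*(-6)) = 9*(h + 6) = 9*(6 + h) = 54 + 9*h)
-49732/16854 - 21268/A(-211, l(-3)) = -49732/16854 - 21268/(54 + 9*(-3)) = -49732*1/16854 - 21268/(54 - 27) = -24866/8427 - 21268/27 = -59965606/75843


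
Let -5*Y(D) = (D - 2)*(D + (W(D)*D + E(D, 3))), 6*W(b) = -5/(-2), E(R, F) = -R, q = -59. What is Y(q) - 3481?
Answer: -45371/12 ≈ -3780.9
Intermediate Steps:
W(b) = 5/12 (W(b) = (-5/(-2))/6 = (-5*(-½))/6 = (⅙)*(5/2) = 5/12)
Y(D) = -D*(-2 + D)/12 (Y(D) = -(D - 2)*(D + (5*D/12 - D))/5 = -(-2 + D)*(D - 7*D/12)/5 = -(-2 + D)*5*D/12/5 = -D*(-2 + D)/12)
Y(q) - 3481 = (1/12)*(-59)*(2 - 1*(-59)) - 3481 = (1/12)*(-59)*(2 + 59) - 3481 = (1/12)*(-59)*61 - 3481 = -3599/12 - 3481 = -45371/12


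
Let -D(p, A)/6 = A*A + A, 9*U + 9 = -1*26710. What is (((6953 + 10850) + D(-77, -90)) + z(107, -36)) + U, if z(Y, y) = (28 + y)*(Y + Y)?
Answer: -314440/9 ≈ -34938.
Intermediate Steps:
U = -26719/9 (U = -1 + (-1*26710)/9 = -1 + (1/9)*(-26710) = -1 - 26710/9 = -26719/9 ≈ -2968.8)
D(p, A) = -6*A - 6*A**2 (D(p, A) = -6*(A*A + A) = -6*(A**2 + A) = -6*(A + A**2) = -6*A - 6*A**2)
z(Y, y) = 2*Y*(28 + y) (z(Y, y) = (28 + y)*(2*Y) = 2*Y*(28 + y))
(((6953 + 10850) + D(-77, -90)) + z(107, -36)) + U = (((6953 + 10850) - 6*(-90)*(1 - 90)) + 2*107*(28 - 36)) - 26719/9 = ((17803 - 6*(-90)*(-89)) + 2*107*(-8)) - 26719/9 = ((17803 - 48060) - 1712) - 26719/9 = (-30257 - 1712) - 26719/9 = -31969 - 26719/9 = -314440/9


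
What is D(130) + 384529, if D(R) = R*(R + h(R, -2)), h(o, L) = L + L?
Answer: 400909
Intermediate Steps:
h(o, L) = 2*L
D(R) = R*(-4 + R) (D(R) = R*(R + 2*(-2)) = R*(R - 4) = R*(-4 + R))
D(130) + 384529 = 130*(-4 + 130) + 384529 = 130*126 + 384529 = 16380 + 384529 = 400909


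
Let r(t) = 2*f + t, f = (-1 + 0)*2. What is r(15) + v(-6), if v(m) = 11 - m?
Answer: 28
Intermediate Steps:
f = -2 (f = -1*2 = -2)
r(t) = -4 + t (r(t) = 2*(-2) + t = -4 + t)
r(15) + v(-6) = (-4 + 15) + (11 - 1*(-6)) = 11 + (11 + 6) = 11 + 17 = 28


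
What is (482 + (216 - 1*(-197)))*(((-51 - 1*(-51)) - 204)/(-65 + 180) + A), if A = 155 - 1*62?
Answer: 1877889/23 ≈ 81647.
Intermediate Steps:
A = 93 (A = 155 - 62 = 93)
(482 + (216 - 1*(-197)))*(((-51 - 1*(-51)) - 204)/(-65 + 180) + A) = (482 + (216 - 1*(-197)))*(((-51 - 1*(-51)) - 204)/(-65 + 180) + 93) = (482 + (216 + 197))*(((-51 + 51) - 204)/115 + 93) = (482 + 413)*((0 - 204)*(1/115) + 93) = 895*(-204*1/115 + 93) = 895*(-204/115 + 93) = 895*(10491/115) = 1877889/23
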